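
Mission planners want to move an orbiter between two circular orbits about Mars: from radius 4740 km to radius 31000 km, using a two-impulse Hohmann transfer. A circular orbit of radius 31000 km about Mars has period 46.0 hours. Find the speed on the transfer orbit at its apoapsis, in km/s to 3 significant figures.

v = 0.606 km/s

From Kepler's third law T² = 4π²r³/μ at r = 31000 km, T = 46.0 hours = 46.0 × 3600 s = 1.656×10^5 s: μ = 4π²r³/T² = 42886.9 km³/s².
The Hohmann ellipse has a_t = (r₁ + r₂)/2 = 17870 km.
The apoapsis of the transfer ellipse is at r = 31000 km.
From the vis-viva equation, v = √[μ(2/r − 1/a_t)] = 0.6058 km/s.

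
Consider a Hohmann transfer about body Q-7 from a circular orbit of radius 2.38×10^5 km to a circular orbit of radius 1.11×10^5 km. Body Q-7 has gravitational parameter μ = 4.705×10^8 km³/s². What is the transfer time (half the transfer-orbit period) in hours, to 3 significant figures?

t = 2.93 hours

Transfer-ellipse semi-major axis a_t = (r₁ + r₂)/2 = (2.380×10^5 + 1.110×10^5)/2 = 1.745×10^5 km.
Transfer time t = π√(a_t³/μ) = π√((1.745×10^5)³ / 4.705×10^8) = 10560 s.
Converting: 10560 s ÷ 3600 s/hour = 2.93 hours.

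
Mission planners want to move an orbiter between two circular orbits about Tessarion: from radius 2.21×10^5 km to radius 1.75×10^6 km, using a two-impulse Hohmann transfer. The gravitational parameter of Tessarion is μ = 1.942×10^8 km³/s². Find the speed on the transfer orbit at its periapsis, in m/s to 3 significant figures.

v = 39500 m/s

Transfer-ellipse semi-major axis a_t = (r₁ + r₂)/2 = (2.210×10^5 + 1.750×10^6)/2 = 9.855×10^5 km.
At periapsis, r = 2.210×10^5 km.
Applying v² = μ(2/r − 1/a_t): v = 39.50 km/s.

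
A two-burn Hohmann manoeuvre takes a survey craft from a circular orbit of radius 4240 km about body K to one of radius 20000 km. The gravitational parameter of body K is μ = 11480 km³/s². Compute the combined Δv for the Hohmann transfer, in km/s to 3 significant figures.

The Hohmann ellipse has a_t = (r₁ + r₂)/2 = 12120 km.
Circular speed at r₁: v₁ = √(μ/r₁) = √(11480/4240) = 1.64546 km/s.
Transfer-orbit speed at r₁ (v² = μ(2/r − 1/a)): v_p = √[μ(2/r₁ − 1/a_t)] = 2.11374 km/s.
First burn Δv₁ = |v_p − v₁| = 0.4683 km/s.
At r₂, v₂ = √(μ/r₂) = 0.7576 km/s.
Transfer-orbit speed at r₂: v_a = √[μ(2/r₂ − 1/a_t)] = 0.4481 km/s.
Second burn Δv₂ = |v₂ − v_a| = 0.3095 km/s.
Total Δv = Δv₁ + Δv₂ = 0.7778 km/s.

Δv = 0.778 km/s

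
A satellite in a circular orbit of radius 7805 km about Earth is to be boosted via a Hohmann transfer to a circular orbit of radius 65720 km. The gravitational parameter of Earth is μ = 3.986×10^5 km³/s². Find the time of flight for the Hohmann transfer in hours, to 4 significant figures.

The Hohmann ellipse has a_t = (r₁ + r₂)/2 = 36762.5 km.
Half the transfer-orbit period gives t = π√(a_t³/μ) = 35074 s.
Converting: 35074 s ÷ 3600 s/hour = 9.743 hours.

t = 9.743 hours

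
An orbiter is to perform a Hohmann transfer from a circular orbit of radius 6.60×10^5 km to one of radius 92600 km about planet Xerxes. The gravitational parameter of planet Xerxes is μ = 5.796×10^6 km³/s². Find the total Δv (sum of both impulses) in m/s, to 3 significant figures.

The Hohmann ellipse has a_t = (r₁ + r₂)/2 = 3.763×10^5 km.
Circular speed at r₁: v₁ = √(μ/r₁) = √(5.796×10^6/6.600×10^5) = 2.96341 km/s.
On the transfer ellipse at r₁, vis-viva equation gives v_a = √[μ(2/r₁ − 1/a_t)] = 1.47004 km/s.
First burn Δv₁ = |v_a − v₁| = 1.49337 km/s.
Circular speed at r₂: v₂ = √(μ/r₂) = 7.911497 km/s.
Transfer-orbit speed at r₂: v_p = √[μ(2/r₂ − 1/a_t)] = 10.47764 km/s.
Second burn Δv₂ = |v₂ − v_p| = 2.56614 km/s.
Total Δv = Δv₁ + Δv₂ = 4.060 km/s.

Δv = 4060 m/s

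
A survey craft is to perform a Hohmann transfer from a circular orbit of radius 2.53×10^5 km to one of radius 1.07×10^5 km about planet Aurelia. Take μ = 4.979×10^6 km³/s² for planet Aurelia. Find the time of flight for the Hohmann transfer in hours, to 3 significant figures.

t = 29.9 hours

Semi-major axis of the transfer orbit: a_t = (2.530×10^5 + 1.070×10^5)/2 = 1.800×10^5 km.
Transfer time t = π√(a_t³/μ) = π√((1.800×10^5)³ / 4.979×10^6) = 1.075×10^5 s.
Converting: 1.075×10^5 s ÷ 3600 s/hour = 29.9 hours.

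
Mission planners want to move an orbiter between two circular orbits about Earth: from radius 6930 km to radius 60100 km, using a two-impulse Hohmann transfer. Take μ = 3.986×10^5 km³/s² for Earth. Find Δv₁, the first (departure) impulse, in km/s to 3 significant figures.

Semi-major axis of the transfer orbit: a_t = (6930 + 60100)/2 = 33515 km.
Circular speed at r = 6930 km: v_c = √(μ/r) = 7.5841 km/s.
Vis-viva on the transfer ellipse at r = 6930 km gives v_t = √[μ(2/r − 1/a_t)] = 10.156 km/s.
Δv₁ = |v_t − v_c| = |10.156 − 7.5841| = 2.572 km/s.

Δv₁ = 2.57 km/s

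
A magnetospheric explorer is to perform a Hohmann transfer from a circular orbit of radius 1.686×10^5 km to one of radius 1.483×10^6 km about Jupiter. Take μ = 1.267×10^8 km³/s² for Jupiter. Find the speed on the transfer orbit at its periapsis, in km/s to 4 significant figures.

The Hohmann ellipse has a_t = (r₁ + r₂)/2 = 8.258×10^5 km.
At periapsis, r = 1.686×10^5 km.
Vis-viva: v = √[μ(2/r − 1/a_t)] = √[1.267×10^8 × (2/1.686×10^5 − 1/8.258×10^5)] = 36.74 km/s.

v = 36.74 km/s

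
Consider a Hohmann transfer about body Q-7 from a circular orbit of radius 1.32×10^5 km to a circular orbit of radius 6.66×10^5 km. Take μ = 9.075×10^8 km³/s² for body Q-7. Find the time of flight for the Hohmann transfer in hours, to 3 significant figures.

Transfer-ellipse semi-major axis a_t = (r₁ + r₂)/2 = (1.320×10^5 + 6.660×10^5)/2 = 3.990×10^5 km.
Transfer time t = π√(a_t³/μ) = π√((3.990×10^5)³ / 9.075×10^8) = 26280 s.
Converting: 26280 s ÷ 3600 s/hour = 7.30 hours.

t = 7.30 hours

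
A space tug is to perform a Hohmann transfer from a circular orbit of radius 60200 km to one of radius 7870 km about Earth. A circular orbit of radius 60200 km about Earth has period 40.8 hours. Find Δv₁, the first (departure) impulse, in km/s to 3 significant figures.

Δv₁ = 1.34 km/s

From Kepler's third law T² = 4π²r³/μ at r = 60200 km, T = 40.8 hours = 40.8 × 3600 s = 1.4688×10^5 s: μ = 4π²r³/T² = 3.99231×10^5 km³/s².
Semi-major axis of the transfer orbit: a_t = (60200 + 7870)/2 = 34035 km.
Circular speed at r = 60200 km: v_c = √(μ/r) = 2.575 km/s.
Transfer-orbit speed at the same r (vis-viva, a = a_t): v_t = √[μ(2/r − 1/a_t)] = 1.238 km/s.
Δv₁ = |v_t − v_c| = |1.238 − 2.575| = 1.337 km/s.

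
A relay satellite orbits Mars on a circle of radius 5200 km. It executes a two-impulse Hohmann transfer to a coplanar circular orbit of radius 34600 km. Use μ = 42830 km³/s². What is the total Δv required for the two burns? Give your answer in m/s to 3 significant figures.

Δv = 1460 m/s

Semi-major axis of the transfer orbit: a_t = (5200 + 34600)/2 = 19900 km.
Circular speed at r₁: v₁ = √(μ/r₁) = √(42830/5200) = 2.869937 km/s.
On the transfer ellipse at r₁, v² = μ(2/r − 1/a) gives v_p = √[μ(2/r₁ − 1/a_t)] = 3.784285 km/s.
First burn Δv₁ = |v_p − v₁| = 0.9143 km/s.
At r₂, v₂ = √(μ/r₂) = 1.1126 km/s.
Transfer-orbit speed at r₂: v_a = √[μ(2/r₂ − 1/a_t)] = 0.56874 km/s.
Second burn Δv₂ = |v₂ − v_a| = 0.5439 km/s.
Total Δv = Δv₁ + Δv₂ = 1.458 km/s.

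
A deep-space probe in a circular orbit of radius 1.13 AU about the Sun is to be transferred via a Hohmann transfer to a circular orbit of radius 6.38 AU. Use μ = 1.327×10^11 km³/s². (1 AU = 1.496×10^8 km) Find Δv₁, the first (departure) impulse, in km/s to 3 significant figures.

Δv₁ = 8.50 km/s

In km: r₁ = 1.13 × 1.496×10^8 = 1.69048×10^8 km; r₂ = 6.38 × 1.496×10^8 = 9.54448×10^8 km.
Transfer-ellipse semi-major axis a_t = (r₁ + r₂)/2 = (1.69048×10^8 + 9.54448×10^8)/2 = 5.61748×10^8 km.
Circular speed at r = 1.69048×10^8 km: v_c = √(μ/r) = 28.0176 km/s.
Transfer-orbit speed at the same r (vis-viva, a = a_t): v_t = √[μ(2/r − 1/a_t)] = 36.5204 km/s.
Δv₁ = |v_t − v_c| = |36.5204 − 28.0176| = 8.503 km/s.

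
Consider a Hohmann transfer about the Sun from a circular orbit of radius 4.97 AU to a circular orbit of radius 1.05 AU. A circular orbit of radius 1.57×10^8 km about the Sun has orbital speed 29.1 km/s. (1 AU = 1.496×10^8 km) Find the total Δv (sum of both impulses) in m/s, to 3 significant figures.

Δv = 13800 m/s

From the circular-orbit relation v² = μ/r at r = 1.57×10^8 km: μ = v²r = (29.1)² × 1.57×10^8 = 1.32949×10^11 km³/s².
In km: r₁ = 4.97 × 1.496×10^8 = 7.43512×10^8 km; r₂ = 1.05 × 1.496×10^8 = 1.5708×10^8 km.
Semi-major axis of the transfer orbit: a_t = (7.43512×10^8 + 1.5708×10^8)/2 = 4.50296×10^8 km.
Circular speed at r₁: v₁ = √(μ/r₁) = √(1.32949×10^11/7.43512×10^8) = 13.3721 km/s.
On the transfer ellipse at r₁, v² = μ(2/r − 1/a) gives v_a = √[μ(2/r₁ − 1/a_t)] = 7.89787 km/s.
First burn Δv₁ = |v_a − v₁| = 5.4742 km/s.
At r₂, v₂ = √(μ/r₂) = 29.0926 km/s.
Transfer-orbit speed at r₂: v_p = √[μ(2/r₂ − 1/a_t)] = 37.3833 km/s.
Second burn Δv₂ = |v₂ − v_p| = 8.2907 km/s.
Δv = Δv₁ + Δv₂ = 5.4742 + 8.2907 = 13.76 km/s.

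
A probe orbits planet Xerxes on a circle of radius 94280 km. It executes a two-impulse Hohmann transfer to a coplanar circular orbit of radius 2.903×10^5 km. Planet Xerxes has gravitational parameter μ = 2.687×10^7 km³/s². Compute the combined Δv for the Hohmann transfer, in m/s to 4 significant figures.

Δv = 6745 m/s

The Hohmann ellipse has a_t = (r₁ + r₂)/2 = 1.9229×10^5 km.
Circular speed at r₁: v₁ = √(μ/r₁) = √(2.687×10^7/94280) = 16.882 km/s.
On the transfer ellipse at r₁, v² = μ(2/r − 1/a) gives v_p = √[μ(2/r₁ − 1/a_t)] = 20.743 km/s.
First burn Δv₁ = |v_p − v₁| = 3.861 km/s.
At r₂, v₂ = √(μ/r₂) = 9.621 km/s.
Transfer-orbit speed at r₂: v_a = √[μ(2/r₂ − 1/a_t)] = 6.737 km/s.
Second burn Δv₂ = |v₂ − v_a| = 2.884 km/s.
Total Δv = Δv₁ + Δv₂ = 6.745 km/s.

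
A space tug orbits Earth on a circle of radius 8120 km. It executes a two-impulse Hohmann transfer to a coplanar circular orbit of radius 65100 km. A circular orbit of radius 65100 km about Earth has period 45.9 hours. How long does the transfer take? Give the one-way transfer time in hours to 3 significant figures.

From Kepler's third law T² = 4π²r³/μ at r = 65100 km, T = 45.9 hours = 45.9 × 3600 s = 1.6524×10^5 s: μ = 4π²r³/T² = 3.98908×10^5 km³/s².
Transfer-ellipse semi-major axis a_t = (r₁ + r₂)/2 = (8120 + 65100)/2 = 36610 km.
Transfer time t = π√(a_t³/μ) = π√((36610)³ / 3.98908×10^5) = 34840 s.
Converting: 34840 s ÷ 3600 s/hour = 9.68 hours.

t = 9.68 hours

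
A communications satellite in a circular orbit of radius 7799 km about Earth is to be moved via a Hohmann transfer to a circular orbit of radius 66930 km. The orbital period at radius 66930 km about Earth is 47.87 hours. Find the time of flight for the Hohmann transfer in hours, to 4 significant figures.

From Kepler's third law T² = 4π²r³/μ at r = 66930 km, T = 47.87 hours = 47.87 × 3600 s = 1.72332×10^5 s: μ = 4π²r³/T² = 3.98557×10^5 km³/s².
Semi-major axis of the transfer orbit: a_t = (7799 + 66930)/2 = 37364.5 km.
By Kepler's third law the transfer-orbit period is T = 2π√(a_t³/μ), so t = T/2 = 35941 s.
Converting: 35941 s ÷ 3600 s/hour = 9.984 hours.

t = 9.984 hours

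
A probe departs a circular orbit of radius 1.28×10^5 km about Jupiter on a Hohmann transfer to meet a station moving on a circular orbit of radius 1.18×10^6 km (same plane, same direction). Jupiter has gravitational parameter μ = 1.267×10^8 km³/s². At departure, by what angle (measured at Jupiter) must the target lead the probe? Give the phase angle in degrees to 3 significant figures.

φ = 106°

The Hohmann ellipse has a_t = (r₁ + r₂)/2 = 6.540×10^5 km.
The half-period of the transfer ellipse is t = π√(a_t³/μ) = 1.47614×10^5 s.
The target's mean motion on its circular orbit is ω₂ = √(μ/r₂³) = 8.78143×10^-6 rad/s.
Angle swept by the target during transfer: ω₂·t = 1.2963 rad = 74.27°.
The probe traverses 180° on the transfer ellipse, so the target must lead by 180° − 74.27° = 106°.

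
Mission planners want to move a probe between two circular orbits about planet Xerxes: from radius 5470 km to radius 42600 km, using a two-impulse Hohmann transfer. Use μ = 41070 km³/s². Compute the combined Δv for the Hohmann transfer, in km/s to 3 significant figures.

Δv = 1.42 km/s

Semi-major axis of the transfer orbit: a_t = (5470 + 42600)/2 = 24035 km.
Circular speed at r₁: v₁ = √(μ/r₁) = √(41070/5470) = 2.7401 km/s.
Transfer-orbit speed at r₁ (vis-viva equation): v_p = √[μ(2/r₁ − 1/a_t)] = 3.6480 km/s.
First burn Δv₁ = |v_p − v₁| = 0.9079 km/s.
At r₂, v₂ = √(μ/r₂) = 0.9819 km/s.
Transfer-orbit speed at r₂: v_a = √[μ(2/r₂ − 1/a_t)] = 0.4684 km/s.
Second burn Δv₂ = |v₂ − v_a| = 0.5135 km/s.
Δv = Δv₁ + Δv₂ = 0.9079 + 0.5135 = 1.421 km/s.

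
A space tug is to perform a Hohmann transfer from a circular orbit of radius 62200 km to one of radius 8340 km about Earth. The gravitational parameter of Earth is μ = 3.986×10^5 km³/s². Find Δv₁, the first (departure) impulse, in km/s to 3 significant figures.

Δv₁ = 1.30 km/s

The Hohmann ellipse has a_t = (r₁ + r₂)/2 = 35270 km.
Circular speed at r = 62200 km: v_c = √(μ/r) = 2.531 km/s.
Vis-viva on the transfer ellipse at r = 62200 km gives v_t = √[μ(2/r − 1/a_t)] = 1.231 km/s.
Δv₁ = |v_t − v_c| = |1.231 − 2.531| = 1.300 km/s.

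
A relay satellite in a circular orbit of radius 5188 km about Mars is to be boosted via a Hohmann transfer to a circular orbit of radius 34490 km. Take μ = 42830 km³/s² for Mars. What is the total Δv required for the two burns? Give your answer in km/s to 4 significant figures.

The Hohmann ellipse has a_t = (r₁ + r₂)/2 = 19839 km.
Circular speed at r₁: v₁ = √(μ/r₁) = √(42830/5188) = 2.87325 km/s.
Transfer-orbit speed at r₁ (vis-viva): v_p = √[μ(2/r₁ − 1/a_t)] = 3.78844 km/s.
First burn Δv₁ = |v_p − v₁| = 0.9152 km/s.
Circular speed at r₂: v₂ = √(μ/r₂) = 1.1144 km/s.
Transfer-orbit speed at r₂: v_a = √[μ(2/r₂ − 1/a_t)] = 0.56986 km/s.
Second burn Δv₂ = |v₂ − v_a| = 0.5445 km/s.
Δv = Δv₁ + Δv₂ = 0.9152 + 0.5445 = 1.460 km/s.

Δv = 1.460 km/s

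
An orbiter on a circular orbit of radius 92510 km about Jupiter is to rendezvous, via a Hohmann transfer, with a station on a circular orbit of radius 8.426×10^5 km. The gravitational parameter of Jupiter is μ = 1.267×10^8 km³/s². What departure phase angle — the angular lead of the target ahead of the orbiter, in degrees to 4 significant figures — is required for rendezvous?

φ = 105.6°

Transfer-ellipse semi-major axis a_t = (r₁ + r₂)/2 = (92510 + 8.426×10^5)/2 = 4.67555×10^5 km.
The half-period of the transfer ellipse is t = π√(a_t³/μ) = 89230 s.
The target's mean motion on its circular orbit is ω₂ = √(μ/r₂³) = 1.4553×10^-5 rad/s.
Angle swept by the target during transfer: ω₂·t = 1.2986 rad = 74.40°.
The orbiter traverses 180° on the transfer ellipse, so the target must lead by 180° − 74.40° = 105.6°.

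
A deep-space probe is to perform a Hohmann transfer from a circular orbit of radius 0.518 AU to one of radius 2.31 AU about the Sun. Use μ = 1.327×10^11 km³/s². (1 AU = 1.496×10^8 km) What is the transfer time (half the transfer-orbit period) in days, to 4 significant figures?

In km: r₁ = 0.518 × 1.496×10^8 = 7.74928×10^7 km; r₂ = 2.31 × 1.496×10^8 = 3.45576×10^8 km.
The Hohmann ellipse has a_t = (r₁ + r₂)/2 = 2.115344×10^8 km.
Half the transfer-orbit period gives t = π√(a_t³/μ) = 2.653×10^7 s.
Converting: 2.653×10^7 s ÷ 86400 s/day = 307.1 days.

t = 307.1 days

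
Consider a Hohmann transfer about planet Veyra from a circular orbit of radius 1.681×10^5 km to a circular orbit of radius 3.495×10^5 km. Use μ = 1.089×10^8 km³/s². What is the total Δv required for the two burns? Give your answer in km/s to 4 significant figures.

Transfer-ellipse semi-major axis a_t = (r₁ + r₂)/2 = (1.681×10^5 + 3.495×10^5)/2 = 2.588×10^5 km.
At r₁ the circular-orbit speed is v₁ = √(μ/r₁) = 25.4525 km/s.
On the transfer ellipse at r₁, vis-viva gives v_p = √[μ(2/r₁ − 1/a_t)] = 29.5782 km/s.
First burn Δv₁ = |v_p − v₁| = 4.1257 km/s.
At r₂, v₂ = √(μ/r₂) = 17.6519 km/s.
Transfer-orbit speed at r₂: v_a = √[μ(2/r₂ − 1/a_t)] = 14.2263 km/s.
Second burn Δv₂ = |v₂ − v_a| = 3.4256 km/s.
Total Δv = Δv₁ + Δv₂ = 7.551 km/s.

Δv = 7.551 km/s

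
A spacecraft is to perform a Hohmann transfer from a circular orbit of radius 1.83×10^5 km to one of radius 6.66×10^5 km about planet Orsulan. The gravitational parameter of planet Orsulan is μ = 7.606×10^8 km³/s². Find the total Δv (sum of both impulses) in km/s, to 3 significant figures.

Semi-major axis of the transfer orbit: a_t = (1.830×10^5 + 6.660×10^5)/2 = 4.245×10^5 km.
Circular speed at r₁: v₁ = √(μ/r₁) = √(7.606×10^8/1.830×10^5) = 64.47 km/s.
On the transfer ellipse at r₁, vis-viva equation gives v_p = √[μ(2/r₁ − 1/a_t)] = 80.75 km/s.
First burn Δv₁ = |v_p − v₁| = 16.28 km/s.
Circular speed at r₂: v₂ = √(μ/r₂) = 33.794 km/s.
Transfer-orbit speed at r₂: v_a = √[μ(2/r₂ − 1/a_t)] = 22.188 km/s.
Second burn Δv₂ = |v₂ − v_a| = 11.61 km/s.
Δv = Δv₁ + Δv₂ = 16.28 + 11.61 = 27.89 km/s.

Δv = 27.9 km/s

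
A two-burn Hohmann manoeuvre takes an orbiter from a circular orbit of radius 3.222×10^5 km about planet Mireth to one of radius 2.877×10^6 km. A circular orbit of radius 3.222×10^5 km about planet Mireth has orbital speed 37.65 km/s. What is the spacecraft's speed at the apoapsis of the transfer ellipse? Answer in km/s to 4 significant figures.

From the circular-orbit relation v² = μ/r at r = 3.222×10^5 km: μ = v²r = (37.65)² × 3.222×10^5 = 4.56726×10^8 km³/s².
Transfer-ellipse semi-major axis a_t = (r₁ + r₂)/2 = (3.222×10^5 + 2.877×10^6)/2 = 1.5996×10^6 km.
At apoapsis, r = 2.877×10^6 km.
Vis-viva: v = √[μ(2/r − 1/a_t)] = √[4.56726×10^8 × (2/2.877×10^6 − 1/1.5996×10^6)] = 5.655 km/s.

v = 5.655 km/s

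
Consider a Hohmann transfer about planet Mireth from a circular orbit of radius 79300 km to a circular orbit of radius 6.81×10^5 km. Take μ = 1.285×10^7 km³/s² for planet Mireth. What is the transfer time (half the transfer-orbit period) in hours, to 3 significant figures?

The Hohmann ellipse has a_t = (r₁ + r₂)/2 = 3.8015×10^5 km.
Transfer time t = π√(a_t³/μ) = π√((3.8015×10^5)³ / 1.285×10^7) = 2.054×10^5 s.
Converting: 2.054×10^5 s ÷ 3600 s/hour = 57.1 hours.

t = 57.1 hours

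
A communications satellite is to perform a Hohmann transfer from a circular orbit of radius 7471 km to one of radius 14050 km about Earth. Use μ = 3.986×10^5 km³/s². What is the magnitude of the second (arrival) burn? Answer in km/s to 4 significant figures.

Semi-major axis of the transfer orbit: a_t = (7471 + 14050)/2 = 10760.5 km.
On the circular orbit at r = 14050 km, v_c = √(μ/r) = 5.3264 km/s.
Transfer-orbit speed at the same r (vis-viva, a = a_t): v_t = √[μ(2/r − 1/a_t)] = 4.4382 km/s.
Δv₂ = |v_t − v_c| = |4.4382 − 5.3264| = 0.8882 km/s.

Δv₂ = 0.8882 km/s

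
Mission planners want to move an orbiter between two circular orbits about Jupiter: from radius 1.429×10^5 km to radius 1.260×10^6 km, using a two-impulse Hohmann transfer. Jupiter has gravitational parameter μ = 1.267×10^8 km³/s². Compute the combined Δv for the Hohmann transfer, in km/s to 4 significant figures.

Transfer-ellipse semi-major axis a_t = (r₁ + r₂)/2 = (1.429×10^5 + 1.260×10^6)/2 = 7.0145×10^5 km.
At r₁ the circular-orbit speed is v₁ = √(μ/r₁) = 29.78 km/s.
Transfer-orbit speed at r₁ (vis-viva): v_p = √[μ(2/r₁ − 1/a_t)] = 39.91 km/s.
First burn Δv₁ = |v_p − v₁| = 10.13 km/s.
Circular speed at r₂: v₂ = √(μ/r₂) = 10.028 km/s.
Transfer-orbit speed at r₂: v_a = √[μ(2/r₂ − 1/a_t)] = 4.5261 km/s.
Second burn Δv₂ = |v₂ − v_a| = 5.502 km/s.
Δv = Δv₁ + Δv₂ = 10.13 + 5.502 = 15.63 km/s.

Δv = 15.63 km/s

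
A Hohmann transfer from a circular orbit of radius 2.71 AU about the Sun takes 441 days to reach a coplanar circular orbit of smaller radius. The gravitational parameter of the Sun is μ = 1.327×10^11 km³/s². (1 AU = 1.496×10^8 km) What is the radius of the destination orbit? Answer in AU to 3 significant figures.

r₂ = 0.890 AU

In km: r₁ = 2.71 × 1.496×10^8 = 4.05416×10^8 km.
Transfer time t = 441 days = 3.81024×10^7 s, and t = π√(a_t³/μ).
So a_t = (μ t²/π²)^(1/3) = (1.327×10^11 × (3.81024×10^7)² / π²)^(1/3) = 2.6925×10^8 km.
Since a_t = (r₁ + r₂)/2, r₂ = 2a_t − r₁ = 2×2.6925×10^8 − 4.05416×10^8 = 1.33084×10^8 km.
In AU: r₂ = 1.33084×10^8 / 1.496×10^8 = 0.890 AU.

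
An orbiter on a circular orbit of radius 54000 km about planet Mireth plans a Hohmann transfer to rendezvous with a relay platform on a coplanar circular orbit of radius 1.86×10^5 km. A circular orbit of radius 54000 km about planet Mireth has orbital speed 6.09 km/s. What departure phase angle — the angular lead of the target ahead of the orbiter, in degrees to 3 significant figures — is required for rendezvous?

From the circular-orbit relation v² = μ/r at r = 54000 km: μ = v²r = (6.09)² × 54000 = 2.00276×10^6 km³/s².
The Hohmann ellipse has a_t = (r₁ + r₂)/2 = 1.200×10^5 km.
The half-period of the transfer ellipse is t = π√(a_t³/μ) = 92280 s.
The target's mean motion on its circular orbit is ω₂ = √(μ/r₂³) = 1.764×10^-5 rad/s.
Angle swept by the target during transfer: ω₂·t = 1.628 rad = 93.28°.
The orbiter traverses 180° on the transfer ellipse, so the target must lead by 180° − 93.28° = 86.7°.

φ = 86.7°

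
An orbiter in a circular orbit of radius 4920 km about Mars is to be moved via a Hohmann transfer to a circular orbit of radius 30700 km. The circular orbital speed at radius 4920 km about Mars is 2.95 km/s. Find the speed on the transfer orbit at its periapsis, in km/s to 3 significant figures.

v = 3.87 km/s

From the circular-orbit relation v² = μ/r at r = 4920 km: μ = v²r = (2.95)² × 4920 = 42816.3 km³/s².
Semi-major axis of the transfer orbit: a_t = (4920 + 30700)/2 = 17810 km.
At periapsis, r = 4920 km.
From the vis-viva equation, v = √[μ(2/r − 1/a_t)] = 3.873 km/s.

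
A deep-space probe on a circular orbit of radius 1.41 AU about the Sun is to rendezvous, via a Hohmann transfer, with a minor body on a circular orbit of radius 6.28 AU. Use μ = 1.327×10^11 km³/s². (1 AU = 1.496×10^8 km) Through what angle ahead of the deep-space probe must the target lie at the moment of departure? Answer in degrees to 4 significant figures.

φ = 93.77°

In km: r₁ = 1.41 × 1.496×10^8 = 2.10936×10^8 km; r₂ = 6.28 × 1.496×10^8 = 9.39488×10^8 km.
Transfer-ellipse semi-major axis a_t = (r₁ + r₂)/2 = (2.10936×10^8 + 9.39488×10^8)/2 = 5.75212×10^8 km.
The half-period of the transfer ellipse is t = π√(a_t³/μ) = 1.190×10^8 s.
Target angular speed ω₂ = √(μ/r₂³) = 1.265×10^-8 rad/s.
Angle swept by the target during transfer: ω₂·t = 1.505 rad = 86.23°.
The deep-space probe traverses 180° on the transfer ellipse, so the target must lead by 180° − 86.23° = 93.77°.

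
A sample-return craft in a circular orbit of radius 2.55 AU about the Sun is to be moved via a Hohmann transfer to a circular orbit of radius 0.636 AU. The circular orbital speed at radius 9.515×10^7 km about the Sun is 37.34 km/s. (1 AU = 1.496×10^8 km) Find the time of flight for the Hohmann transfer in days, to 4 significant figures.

From the circular-orbit relation v² = μ/r at r = 9.515×10^7 km: μ = v²r = (37.34)² × 9.515×10^7 = 1.32665×10^11 km³/s².
In km: r₁ = 2.55 × 1.496×10^8 = 3.8148×10^8 km; r₂ = 0.636 × 1.496×10^8 = 9.51456×10^7 km.
Transfer-ellipse semi-major axis a_t = (r₁ + r₂)/2 = (3.8148×10^8 + 9.51456×10^7)/2 = 2.383128×10^8 km.
Half the transfer-orbit period gives t = π√(a_t³/μ) = 3.1732×10^7 s.
Converting: 3.1732×10^7 s ÷ 86400 s/day = 367.3 days.

t = 367.3 days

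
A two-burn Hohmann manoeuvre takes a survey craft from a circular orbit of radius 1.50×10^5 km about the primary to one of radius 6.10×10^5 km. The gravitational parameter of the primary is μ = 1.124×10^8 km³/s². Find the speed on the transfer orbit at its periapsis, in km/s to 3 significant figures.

Transfer-ellipse semi-major axis a_t = (r₁ + r₂)/2 = (1.500×10^5 + 6.100×10^5)/2 = 3.800×10^5 km.
The periapsis of the transfer ellipse is at r = 1.500×10^5 km.
Applying v² = μ(2/r − 1/a_t): v = 34.68 km/s.

v = 34.7 km/s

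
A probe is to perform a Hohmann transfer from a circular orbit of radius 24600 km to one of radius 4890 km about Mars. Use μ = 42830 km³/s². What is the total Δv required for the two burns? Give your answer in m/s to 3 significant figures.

Δv = 1420 m/s

Transfer-ellipse semi-major axis a_t = (r₁ + r₂)/2 = (24600 + 4890)/2 = 14745 km.
At r₁ the circular-orbit speed is v₁ = √(μ/r₁) = 1.3195 km/s.
Transfer-orbit speed at r₁ (vis-viva): v_a = √[μ(2/r₁ − 1/a_t)] = 0.75987 km/s.
First burn Δv₁ = |v_a − v₁| = 0.5596 km/s.
At r₂, v₂ = √(μ/r₂) = 2.95951 km/s.
Transfer-orbit speed at r₂: v_p = √[μ(2/r₂ − 1/a_t)] = 3.82265 km/s.
Second burn Δv₂ = |v₂ − v_p| = 0.8631 km/s.
Total Δv = Δv₁ + Δv₂ = 1.423 km/s.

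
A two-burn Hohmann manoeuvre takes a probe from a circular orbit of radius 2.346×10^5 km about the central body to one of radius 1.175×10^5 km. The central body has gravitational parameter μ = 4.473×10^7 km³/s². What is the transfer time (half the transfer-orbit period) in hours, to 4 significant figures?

t = 9.638 hours

Semi-major axis of the transfer orbit: a_t = (2.346×10^5 + 1.175×10^5)/2 = 1.7605×10^5 km.
By Kepler's third law the transfer-orbit period is T = 2π√(a_t³/μ), so t = T/2 = 34698 s.
Converting: 34698 s ÷ 3600 s/hour = 9.638 hours.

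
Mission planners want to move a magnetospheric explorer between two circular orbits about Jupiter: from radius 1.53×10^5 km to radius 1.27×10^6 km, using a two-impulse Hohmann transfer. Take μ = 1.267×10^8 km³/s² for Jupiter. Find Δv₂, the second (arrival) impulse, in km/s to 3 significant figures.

The Hohmann ellipse has a_t = (r₁ + r₂)/2 = 7.115×10^5 km.
Circular speed at r = 1.270×10^6 km: v_c = √(μ/r) = 9.988 km/s.
Transfer-orbit speed at the same r (vis-viva, a = a_t): v_t = √[μ(2/r − 1/a_t)] = 4.632 km/s.
Δv₂ = |v_t − v_c| = |4.632 − 9.988| = 5.356 km/s.

Δv₂ = 5.36 km/s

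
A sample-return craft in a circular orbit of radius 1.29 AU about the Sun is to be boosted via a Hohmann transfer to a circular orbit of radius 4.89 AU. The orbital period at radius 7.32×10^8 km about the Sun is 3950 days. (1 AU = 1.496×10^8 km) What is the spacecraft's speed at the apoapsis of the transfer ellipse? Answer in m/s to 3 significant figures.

From Kepler's third law T² = 4π²r³/μ at r = 7.32×10^8 km, T = 3950 days = 3950 × 86400 s = 3.4128×10^8 s: μ = 4π²r³/T² = 1.32945×10^11 km³/s².
In km: r₁ = 1.29 × 1.496×10^8 = 1.92984×10^8 km; r₂ = 4.89 × 1.496×10^8 = 7.31544×10^8 km.
The Hohmann ellipse has a_t = (r₁ + r₂)/2 = 4.62264×10^8 km.
At apoapsis, r = 7.31544×10^8 km.
Applying v² = μ(2/r − 1/a_t): v = 8.710 km/s.

v = 8710 m/s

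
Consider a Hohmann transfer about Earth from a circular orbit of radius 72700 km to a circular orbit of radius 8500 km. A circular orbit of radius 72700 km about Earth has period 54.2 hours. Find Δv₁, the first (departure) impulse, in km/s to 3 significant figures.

Δv₁ = 1.27 km/s

From Kepler's third law T² = 4π²r³/μ at r = 72700 km, T = 54.2 hours = 54.2 × 3600 s = 1.9512×10^5 s: μ = 4π²r³/T² = 3.98437×10^5 km³/s².
The Hohmann ellipse has a_t = (r₁ + r₂)/2 = 40600 km.
On the circular orbit at r = 72700 km, v_c = √(μ/r) = 2.341 km/s.
Vis-viva on the transfer ellipse at r = 72700 km gives v_t = √[μ(2/r − 1/a_t)] = 1.071 km/s.
Δv₁ = |v_t − v_c| = |1.071 − 2.341| = 1.270 km/s.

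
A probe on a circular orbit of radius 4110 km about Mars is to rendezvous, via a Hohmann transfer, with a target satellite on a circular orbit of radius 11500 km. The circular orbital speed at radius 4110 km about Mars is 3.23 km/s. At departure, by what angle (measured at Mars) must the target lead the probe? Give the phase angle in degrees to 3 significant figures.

From the circular-orbit relation v² = μ/r at r = 4110 km: μ = v²r = (3.23)² × 4110 = 42879.2 km³/s².
The Hohmann ellipse has a_t = (r₁ + r₂)/2 = 7805 km.
Transfer time t = π√(a_t³/μ) = 10461.3 s.
Target angular speed ω₂ = √(μ/r₂³) = 1.67910×10^-4 rad/s.
Angle swept by the target during transfer: ω₂·t = 1.7566 rad = 100.6°.
Arrival is 180° from departure on the ellipse, so φ = 180° − 100.6° = 79.4°.

φ = 79.4°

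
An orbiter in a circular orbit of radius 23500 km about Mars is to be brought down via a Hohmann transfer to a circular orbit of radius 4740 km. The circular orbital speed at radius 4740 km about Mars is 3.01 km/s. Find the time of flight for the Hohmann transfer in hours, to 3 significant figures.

From the circular-orbit relation v² = μ/r at r = 4740 km: μ = v²r = (3.01)² × 4740 = 42944.9 km³/s².
Semi-major axis of the transfer orbit: a_t = (23500 + 4740)/2 = 14120 km.
Transfer time t = π√(a_t³/μ) = π√((14120)³ / 42944.9) = 25440 s.
Converting: 25440 s ÷ 3600 s/hour = 7.07 hours.

t = 7.07 hours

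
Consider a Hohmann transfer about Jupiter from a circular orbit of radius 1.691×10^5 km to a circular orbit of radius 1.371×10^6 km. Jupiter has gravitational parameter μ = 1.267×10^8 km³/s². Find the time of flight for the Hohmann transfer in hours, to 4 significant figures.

t = 52.39 hours

Transfer-ellipse semi-major axis a_t = (r₁ + r₂)/2 = (1.691×10^5 + 1.371×10^6)/2 = 7.7005×10^5 km.
Transfer time t = π√(a_t³/μ) = π√((7.7005×10^5)³ / 1.267×10^8) = 1.886×10^5 s.
Converting: 1.886×10^5 s ÷ 3600 s/hour = 52.39 hours.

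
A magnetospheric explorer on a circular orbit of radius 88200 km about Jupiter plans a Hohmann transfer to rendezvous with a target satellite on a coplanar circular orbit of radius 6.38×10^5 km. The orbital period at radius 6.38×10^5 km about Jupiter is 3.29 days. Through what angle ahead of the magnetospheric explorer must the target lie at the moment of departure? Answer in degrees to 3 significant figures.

φ = 103°

From Kepler's third law T² = 4π²r³/μ at r = 6.38×10^5 km, T = 3.29 days = 3.29 × 86400 s = 2.84256×10^5 s: μ = 4π²r³/T² = 1.26883×10^8 km³/s².
The Hohmann ellipse has a_t = (r₁ + r₂)/2 = 3.631×10^5 km.
The half-period of the transfer ellipse is t = π√(a_t³/μ) = 61022 s.
The target's mean motion on its circular orbit is ω₂ = √(μ/r₂³) = 2.2104×10^-5 rad/s.
Angle swept by the target during transfer: ω₂·t = 1.3488 rad = 77.28°.
Arrival is 180° from departure on the ellipse, so φ = 180° − 77.28° = 103°.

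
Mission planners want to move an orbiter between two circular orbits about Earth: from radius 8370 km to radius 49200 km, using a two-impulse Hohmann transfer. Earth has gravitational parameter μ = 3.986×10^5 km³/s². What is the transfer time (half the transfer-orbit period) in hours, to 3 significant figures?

t = 6.75 hours

Transfer-ellipse semi-major axis a_t = (r₁ + r₂)/2 = (8370 + 49200)/2 = 28785 km.
Transfer time t = π√(a_t³/μ) = π√((28785)³ / 3.986×10^5) = 24300 s.
Converting: 24300 s ÷ 3600 s/hour = 6.75 hours.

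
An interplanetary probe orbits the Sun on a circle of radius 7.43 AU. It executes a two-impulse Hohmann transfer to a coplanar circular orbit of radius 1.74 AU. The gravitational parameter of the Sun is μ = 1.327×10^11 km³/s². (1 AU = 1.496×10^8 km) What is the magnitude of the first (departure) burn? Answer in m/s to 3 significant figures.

Δv₁ = 4200 m/s

In km: r₁ = 7.43 × 1.496×10^8 = 1.111528×10^9 km; r₂ = 1.74 × 1.496×10^8 = 2.60304×10^8 km.
The Hohmann ellipse has a_t = (r₁ + r₂)/2 = 6.85916×10^8 km.
On the circular orbit at r = 1.111528×10^9 km, v_c = √(μ/r) = 10.926 km/s.
Transfer-orbit speed at the same r (vis-viva, a = a_t): v_t = √[μ(2/r − 1/a_t)] = 6.7310 km/s.
Δv₁ = |v_t − v_c| = |6.7310 − 10.926| = 4.195 km/s.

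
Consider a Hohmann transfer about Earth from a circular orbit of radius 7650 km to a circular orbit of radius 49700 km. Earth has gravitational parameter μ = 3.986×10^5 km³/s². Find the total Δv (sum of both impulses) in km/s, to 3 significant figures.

Δv = 3.65 km/s

Transfer-ellipse semi-major axis a_t = (r₁ + r₂)/2 = (7650 + 49700)/2 = 28675 km.
At r₁ the circular-orbit speed is v₁ = √(μ/r₁) = 7.218 km/s.
Transfer-orbit speed at r₁ (vis-viva): v_p = √[μ(2/r₁ − 1/a_t)] = 9.503 km/s.
First burn Δv₁ = |v_p − v₁| = 2.285 km/s.
At r₂, v₂ = √(μ/r₂) = 2.832 km/s.
Transfer-orbit speed at r₂: v_a = √[μ(2/r₂ − 1/a_t)] = 1.463 km/s.
Second burn Δv₂ = |v₂ − v_a| = 1.369 km/s.
Δv = Δv₁ + Δv₂ = 2.285 + 1.369 = 3.654 km/s.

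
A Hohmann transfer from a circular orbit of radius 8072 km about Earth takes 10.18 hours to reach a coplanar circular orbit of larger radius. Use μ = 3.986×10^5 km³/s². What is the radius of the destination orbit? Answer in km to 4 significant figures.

r₂ = 67640 km

Transfer time t = 10.18 hours = 36648 s, and t = π√(a_t³/μ).
So a_t = (μ t²/π²)^(1/3) = (3.986×10^5 × (36648)² / π²)^(1/3) = 37854 km.
Since a_t = (r₁ + r₂)/2, r₂ = 2a_t − r₁ = 2×37854 − 8072 = 67636 km.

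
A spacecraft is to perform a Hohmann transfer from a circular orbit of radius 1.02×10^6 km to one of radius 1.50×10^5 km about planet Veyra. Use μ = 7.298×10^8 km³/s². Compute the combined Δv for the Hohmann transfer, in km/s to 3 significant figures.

The Hohmann ellipse has a_t = (r₁ + r₂)/2 = 5.850×10^5 km.
At r₁ the circular-orbit speed is v₁ = √(μ/r₁) = 26.749 km/s.
Transfer-orbit speed at r₁ (vis-viva equation): v_a = √[μ(2/r₁ − 1/a_t)] = 13.545 km/s.
First burn Δv₁ = |v_a − v₁| = 13.204 km/s.
Circular speed at r₂: v₂ = √(μ/r₂) = 69.752 km/s.
Transfer-orbit speed at r₂: v_p = √[μ(2/r₂ − 1/a_t)] = 92.104 km/s.
Second burn Δv₂ = |v₂ − v_p| = 22.352 km/s.
Δv = Δv₁ + Δv₂ = 13.204 + 22.352 = 35.56 km/s.

Δv = 35.6 km/s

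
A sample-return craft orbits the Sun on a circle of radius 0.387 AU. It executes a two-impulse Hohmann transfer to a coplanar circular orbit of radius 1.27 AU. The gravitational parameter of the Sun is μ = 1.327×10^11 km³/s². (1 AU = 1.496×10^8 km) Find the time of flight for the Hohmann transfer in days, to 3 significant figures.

In km: r₁ = 0.387 × 1.496×10^8 = 5.78952×10^7 km; r₂ = 1.27 × 1.496×10^8 = 1.89992×10^8 km.
The Hohmann ellipse has a_t = (r₁ + r₂)/2 = 1.239436×10^8 km.
By Kepler's third law the transfer-orbit period is T = 2π√(a_t³/μ), so t = T/2 = 1.190×10^7 s.
Converting: 1.190×10^7 s ÷ 86400 s/day = 138 days.

t = 138 days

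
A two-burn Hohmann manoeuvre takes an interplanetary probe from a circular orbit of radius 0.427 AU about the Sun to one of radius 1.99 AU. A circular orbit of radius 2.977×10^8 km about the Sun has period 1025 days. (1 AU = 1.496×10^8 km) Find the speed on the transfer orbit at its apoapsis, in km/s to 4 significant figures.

v = 12.55 km/s

From Kepler's third law T² = 4π²r³/μ at r = 2.977×10^8 km, T = 1025 days = 1025 × 86400 s = 8.856×10^7 s: μ = 4π²r³/T² = 1.32807×10^11 km³/s².
In km: r₁ = 0.427 × 1.496×10^8 = 6.38792×10^7 km; r₂ = 1.99 × 1.496×10^8 = 2.97704×10^8 km.
Semi-major axis of the transfer orbit: a_t = (6.38792×10^7 + 2.97704×10^8)/2 = 1.807916×10^8 km.
The apoapsis of the transfer ellipse is at r = 2.97704×10^8 km.
Applying v² = μ(2/r − 1/a_t): v = 12.55 km/s.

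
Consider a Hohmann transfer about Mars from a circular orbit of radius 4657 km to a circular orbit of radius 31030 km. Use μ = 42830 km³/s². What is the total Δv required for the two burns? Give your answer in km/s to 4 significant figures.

Transfer-ellipse semi-major axis a_t = (r₁ + r₂)/2 = (4657 + 31030)/2 = 17843.5 km.
Circular speed at r₁: v₁ = √(μ/r₁) = √(42830/4657) = 3.032640 km/s.
Transfer-orbit speed at r₁ (v² = μ(2/r − 1/a)): v_p = √[μ(2/r₁ − 1/a_t)] = 3.999188 km/s.
First burn Δv₁ = |v_p − v₁| = 0.9665 km/s.
At r₂, v₂ = √(μ/r₂) = 1.1749 km/s.
Transfer-orbit speed at r₂: v_a = √[μ(2/r₂ − 1/a_t)] = 0.60020 km/s.
Second burn Δv₂ = |v₂ − v_a| = 0.5747 km/s.
Total Δv = Δv₁ + Δv₂ = 1.541 km/s.

Δv = 1.541 km/s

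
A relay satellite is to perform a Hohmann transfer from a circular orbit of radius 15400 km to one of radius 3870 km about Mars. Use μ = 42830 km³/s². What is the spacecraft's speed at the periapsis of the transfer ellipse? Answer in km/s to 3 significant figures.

Transfer-ellipse semi-major axis a_t = (r₁ + r₂)/2 = (15400 + 3870)/2 = 9635 km.
At periapsis, r = 3870 km.
Applying v² = μ(2/r − 1/a_t): v = 4.206 km/s.

v = 4.21 km/s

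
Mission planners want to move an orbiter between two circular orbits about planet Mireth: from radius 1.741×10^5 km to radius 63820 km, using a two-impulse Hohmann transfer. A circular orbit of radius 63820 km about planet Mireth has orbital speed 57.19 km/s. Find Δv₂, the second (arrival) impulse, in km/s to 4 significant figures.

From the circular-orbit relation v² = μ/r at r = 63820 km: μ = v²r = (57.19)² × 63820 = 2.08736×10^8 km³/s².
Transfer-ellipse semi-major axis a_t = (r₁ + r₂)/2 = (1.741×10^5 + 63820)/2 = 1.1896×10^5 km.
Circular speed at r = 63820 km: v_c = √(μ/r) = 57.19 km/s.
Vis-viva on the transfer ellipse at r = 63820 km gives v_t = √[μ(2/r − 1/a_t)] = 69.19 km/s.
Δv₂ = |v_t − v_c| = |69.19 − 57.19| = 12.00 km/s.

Δv₂ = 12.00 km/s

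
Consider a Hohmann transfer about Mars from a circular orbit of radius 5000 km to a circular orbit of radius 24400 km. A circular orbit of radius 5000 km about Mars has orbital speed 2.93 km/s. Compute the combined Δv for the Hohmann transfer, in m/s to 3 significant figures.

From the circular-orbit relation v² = μ/r at r = 5000 km: μ = v²r = (2.93)² × 5000 = 42924.5 km³/s².
Transfer-ellipse semi-major axis a_t = (r₁ + r₂)/2 = (5000 + 24400)/2 = 14700 km.
At r₁ the circular-orbit speed is v₁ = √(μ/r₁) = 2.9300 km/s.
Transfer-orbit speed at r₁ (vis-viva equation): v_p = √[μ(2/r₁ − 1/a_t)] = 3.7749 km/s.
First burn Δv₁ = |v_p − v₁| = 0.8449 km/s.
At r₂, v₂ = √(μ/r₂) = 1.3263 km/s.
Transfer-orbit speed at r₂: v_a = √[μ(2/r₂ − 1/a_t)] = 0.77354 km/s.
Second burn Δv₂ = |v₂ − v_a| = 0.5528 km/s.
Δv = Δv₁ + Δv₂ = 0.8449 + 0.5528 = 1.398 km/s.

Δv = 1400 m/s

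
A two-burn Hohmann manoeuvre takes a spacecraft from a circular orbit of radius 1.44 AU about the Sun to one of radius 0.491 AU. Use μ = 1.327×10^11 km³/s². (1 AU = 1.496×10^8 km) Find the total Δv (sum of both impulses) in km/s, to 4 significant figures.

Δv = 16.52 km/s

In km: r₁ = 1.44 × 1.496×10^8 = 2.15424×10^8 km; r₂ = 0.491 × 1.496×10^8 = 7.34536×10^7 km.
The Hohmann ellipse has a_t = (r₁ + r₂)/2 = 1.444388×10^8 km.
Circular speed at r₁: v₁ = √(μ/r₁) = √(1.327×10^11/2.15424×10^8) = 24.82 km/s.
Transfer-orbit speed at r₁ (v² = μ(2/r − 1/a)): v_a = √[μ(2/r₁ − 1/a_t)] = 17.70 km/s.
First burn Δv₁ = |v_a − v₁| = 7.120 km/s.
Circular speed at r₂: v₂ = √(μ/r₂) = 42.504 km/s.
Transfer-orbit speed at r₂: v_p = √[μ(2/r₂ − 1/a_t)] = 51.908 km/s.
Second burn Δv₂ = |v₂ − v_p| = 9.404 km/s.
Total Δv = Δv₁ + Δv₂ = 16.52 km/s.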